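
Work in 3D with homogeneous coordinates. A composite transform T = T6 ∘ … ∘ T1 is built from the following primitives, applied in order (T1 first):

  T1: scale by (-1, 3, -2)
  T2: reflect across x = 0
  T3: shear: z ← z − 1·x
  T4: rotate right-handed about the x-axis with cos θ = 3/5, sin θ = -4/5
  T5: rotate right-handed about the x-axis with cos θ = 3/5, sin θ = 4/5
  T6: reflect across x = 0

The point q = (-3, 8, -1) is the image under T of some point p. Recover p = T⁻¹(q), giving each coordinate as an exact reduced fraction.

p = (3, 8/3, -1)

T1 = [-1 0 0 0; 0 3 0 0; 0 0 -2 0; 0 0 0 1]
T2·T1 = [1 0 0 0; 0 3 0 0; 0 0 -2 0; 0 0 0 1]
T3·…·T1 = [1 0 0 0; 0 3 0 0; -1 0 -2 0; 0 0 0 1]
T4·…·T1 = [1 0 0 0; -4/5 9/5 -8/5 0; -3/5 -12/5 -6/5 0; 0 0 0 1]
T5·…·T1 = [1 0 0 0; 0 3 0 0; -1 0 -2 0; 0 0 0 1]
T6·…·T1 = [-1 0 0 0; 0 3 0 0; -1 0 -2 0; 0 0 0 1]
det M = 6; M⁻¹ = [-1 0 0 0; 0 1/3 0 0; 1/2 0 -1/2 0; 0 0 0 1]
M⁻¹ · (-3, 8, -1)ᵀ = (3, 8/3, -1)ᵀ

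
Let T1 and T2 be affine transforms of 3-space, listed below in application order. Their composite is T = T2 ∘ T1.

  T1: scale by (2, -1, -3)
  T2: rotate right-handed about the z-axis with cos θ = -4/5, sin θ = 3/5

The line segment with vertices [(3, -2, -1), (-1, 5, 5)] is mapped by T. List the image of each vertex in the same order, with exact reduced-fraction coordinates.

T1 scale by (2, -1, -3): (3, -2, -1) → (6, 2, 3); (-1, 5, 5) → (-2, -5, -15)
T2 rotate right-handed about the z-axis with cos θ = -4/5, sin θ = 3/5: (6, 2, 3) → (-6, 2, 3); (-2, -5, -15) → (23/5, 14/5, -15)

image vertices: (-6, 2, 3), (23/5, 14/5, -15)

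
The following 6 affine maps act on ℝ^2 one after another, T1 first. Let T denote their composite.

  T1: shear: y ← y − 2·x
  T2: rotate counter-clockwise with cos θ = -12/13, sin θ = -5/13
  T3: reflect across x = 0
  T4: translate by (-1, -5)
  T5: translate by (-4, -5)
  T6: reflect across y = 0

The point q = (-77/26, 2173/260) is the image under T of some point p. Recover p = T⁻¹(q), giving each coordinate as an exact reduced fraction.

T1 = [1 0 0; -2 1 0; 0 0 1]
T2·T1 = [-22/13 5/13 0; 19/13 -12/13 0; 0 0 1]
T3·…·T1 = [22/13 -5/13 0; 19/13 -12/13 0; 0 0 1]
T4·…·T1 = [22/13 -5/13 -1; 19/13 -12/13 -5; 0 0 1]
T5·…·T1 = [22/13 -5/13 -5; 19/13 -12/13 -10; 0 0 1]
T6·…·T1 = [22/13 -5/13 -5; -19/13 12/13 10; 0 0 1]
det M = 1; M⁻¹ = [12/13 5/13 10/13; 19/13 22/13 -125/13; 0 0 1]
M⁻¹ · (-77/26, 2173/260)ᵀ = (5/4, 1/5)ᵀ

p = (5/4, 1/5)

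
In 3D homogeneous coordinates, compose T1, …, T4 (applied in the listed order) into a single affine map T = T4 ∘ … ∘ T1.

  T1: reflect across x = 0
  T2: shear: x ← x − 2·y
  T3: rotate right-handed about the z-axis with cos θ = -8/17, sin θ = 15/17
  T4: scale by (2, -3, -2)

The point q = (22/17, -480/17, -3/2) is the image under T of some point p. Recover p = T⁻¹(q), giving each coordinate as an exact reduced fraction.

T1 = [-1 0 0 0; 0 1 0 0; 0 0 1 0; 0 0 0 1]
T2·T1 = [-1 -2 0 0; 0 1 0 0; 0 0 1 0; 0 0 0 1]
T3·…·T1 = [8/17 1/17 0 0; -15/17 -38/17 0 0; 0 0 1 0; 0 0 0 1]
T4·…·T1 = [16/17 2/17 0 0; 45/17 114/17 0 0; 0 0 -2 0; 0 0 0 1]
det M = -12; M⁻¹ = [19/17 -1/51 0 0; -15/34 8/51 0 0; 0 0 -1/2 0; 0 0 0 1]
M⁻¹ · (22/17, -480/17, -3/2)ᵀ = (2, -5, 3/4)ᵀ

p = (2, -5, 3/4)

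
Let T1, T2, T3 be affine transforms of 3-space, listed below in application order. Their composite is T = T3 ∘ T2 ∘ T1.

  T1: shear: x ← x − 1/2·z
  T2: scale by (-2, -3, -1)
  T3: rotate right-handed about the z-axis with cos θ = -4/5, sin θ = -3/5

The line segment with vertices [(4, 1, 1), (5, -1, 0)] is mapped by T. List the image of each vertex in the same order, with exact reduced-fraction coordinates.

image vertices: (19/5, 33/5, -1), (49/5, 18/5, 0)

T1 shear: x ← x − 1/2·z: (4, 1, 1) → (7/2, 1, 1); (5, -1, 0) → (5, -1, 0)
T2 scale by (-2, -3, -1): (7/2, 1, 1) → (-7, -3, -1); (5, -1, 0) → (-10, 3, 0)
T3 rotate right-handed about the z-axis with cos θ = -4/5, sin θ = -3/5: (-7, -3, -1) → (19/5, 33/5, -1); (-10, 3, 0) → (49/5, 18/5, 0)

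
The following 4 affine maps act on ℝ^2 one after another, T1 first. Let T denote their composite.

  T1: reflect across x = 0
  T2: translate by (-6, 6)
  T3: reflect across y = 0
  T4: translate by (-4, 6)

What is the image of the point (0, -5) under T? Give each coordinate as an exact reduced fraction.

T1 reflect across x = 0: (0, -5) → (0, -5)
T2 translate by (-6, 6): (0, -5) → (-6, 1)
T3 reflect across y = 0: (-6, 1) → (-6, -1)
T4 translate by (-4, 6): (-6, -1) → (-10, 5)

T(p) = (-10, 5)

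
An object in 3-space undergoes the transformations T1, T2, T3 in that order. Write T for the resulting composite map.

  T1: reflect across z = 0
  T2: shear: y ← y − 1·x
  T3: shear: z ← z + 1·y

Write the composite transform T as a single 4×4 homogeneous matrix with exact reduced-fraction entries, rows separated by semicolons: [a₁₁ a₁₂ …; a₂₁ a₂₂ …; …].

T = [1 0 0 0; -1 1 0 0; -1 1 -1 0; 0 0 0 1]

T1 = [1 0 0 0; 0 1 0 0; 0 0 -1 0; 0 0 0 1]
T2·T1 = [1 0 0 0; -1 1 0 0; 0 0 -1 0; 0 0 0 1]
T3·…·T1 = [1 0 0 0; -1 1 0 0; -1 1 -1 0; 0 0 0 1]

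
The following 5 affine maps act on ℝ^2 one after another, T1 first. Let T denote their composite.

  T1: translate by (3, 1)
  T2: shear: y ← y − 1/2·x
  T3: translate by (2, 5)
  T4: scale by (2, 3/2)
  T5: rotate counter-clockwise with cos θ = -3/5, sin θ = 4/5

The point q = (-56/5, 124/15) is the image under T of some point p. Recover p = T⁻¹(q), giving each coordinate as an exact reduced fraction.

p = (5/3, -1)

T1 = [1 0 3; 0 1 1; 0 0 1]
T2·T1 = [1 0 3; -1/2 1 -1/2; 0 0 1]
T3·…·T1 = [1 0 5; -1/2 1 9/2; 0 0 1]
T4·…·T1 = [2 0 10; -3/4 3/2 27/4; 0 0 1]
T5·…·T1 = [-3/5 -6/5 -57/5; 41/20 -9/10 79/20; 0 0 1]
det M = 3; M⁻¹ = [-3/10 2/5 -5; -41/60 -1/5 -7; 0 0 1]
M⁻¹ · (-56/5, 124/15)ᵀ = (5/3, -1)ᵀ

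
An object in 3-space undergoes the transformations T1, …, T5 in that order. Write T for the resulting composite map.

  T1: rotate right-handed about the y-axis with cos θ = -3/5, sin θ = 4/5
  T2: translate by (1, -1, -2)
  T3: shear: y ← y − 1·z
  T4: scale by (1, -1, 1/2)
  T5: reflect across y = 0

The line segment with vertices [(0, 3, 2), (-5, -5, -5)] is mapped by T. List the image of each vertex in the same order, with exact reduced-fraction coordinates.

T1 rotate right-handed about the y-axis with cos θ = -3/5, sin θ = 4/5: (0, 3, 2) → (8/5, 3, -6/5); (-5, -5, -5) → (-1, -5, 7)
T2 translate by (1, -1, -2): (8/5, 3, -6/5) → (13/5, 2, -16/5); (-1, -5, 7) → (0, -6, 5)
T3 shear: y ← y − 1·z: (13/5, 2, -16/5) → (13/5, 26/5, -16/5); (0, -6, 5) → (0, -11, 5)
T4 scale by (1, -1, 1/2): (13/5, 26/5, -16/5) → (13/5, -26/5, -8/5); (0, -11, 5) → (0, 11, 5/2)
T5 reflect across y = 0: (13/5, -26/5, -8/5) → (13/5, 26/5, -8/5); (0, 11, 5/2) → (0, -11, 5/2)

image vertices: (13/5, 26/5, -8/5), (0, -11, 5/2)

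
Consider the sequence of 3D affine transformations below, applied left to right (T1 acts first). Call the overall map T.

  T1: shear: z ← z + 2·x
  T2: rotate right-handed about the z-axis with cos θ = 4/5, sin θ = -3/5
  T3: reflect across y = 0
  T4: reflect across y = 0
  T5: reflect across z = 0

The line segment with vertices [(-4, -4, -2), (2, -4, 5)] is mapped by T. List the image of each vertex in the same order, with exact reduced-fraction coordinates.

T1 shear: z ← z + 2·x: (-4, -4, -2) → (-4, -4, -10); (2, -4, 5) → (2, -4, 9)
T2 rotate right-handed about the z-axis with cos θ = 4/5, sin θ = -3/5: (-4, -4, -10) → (-28/5, -4/5, -10); (2, -4, 9) → (-4/5, -22/5, 9)
T3 reflect across y = 0: (-28/5, -4/5, -10) → (-28/5, 4/5, -10); (-4/5, -22/5, 9) → (-4/5, 22/5, 9)
T4 reflect across y = 0: (-28/5, 4/5, -10) → (-28/5, -4/5, -10); (-4/5, 22/5, 9) → (-4/5, -22/5, 9)
T5 reflect across z = 0: (-28/5, -4/5, -10) → (-28/5, -4/5, 10); (-4/5, -22/5, 9) → (-4/5, -22/5, -9)

image vertices: (-28/5, -4/5, 10), (-4/5, -22/5, -9)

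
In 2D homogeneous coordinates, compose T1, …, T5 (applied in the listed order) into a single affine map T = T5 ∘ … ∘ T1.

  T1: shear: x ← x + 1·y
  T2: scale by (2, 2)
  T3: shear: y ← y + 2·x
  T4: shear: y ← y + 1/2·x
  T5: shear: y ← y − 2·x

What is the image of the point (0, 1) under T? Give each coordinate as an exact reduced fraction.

T1 shear: x ← x + 1·y: (0, 1) → (1, 1)
T2 scale by (2, 2): (1, 1) → (2, 2)
T3 shear: y ← y + 2·x: (2, 2) → (2, 6)
T4 shear: y ← y + 1/2·x: (2, 6) → (2, 7)
T5 shear: y ← y − 2·x: (2, 7) → (2, 3)

T(p) = (2, 3)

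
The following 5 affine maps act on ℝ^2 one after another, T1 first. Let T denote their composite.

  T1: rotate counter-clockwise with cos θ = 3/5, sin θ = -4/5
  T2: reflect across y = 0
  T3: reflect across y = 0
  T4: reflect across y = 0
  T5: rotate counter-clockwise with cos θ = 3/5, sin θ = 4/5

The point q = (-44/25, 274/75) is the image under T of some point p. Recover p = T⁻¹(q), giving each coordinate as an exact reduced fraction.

T1 = [3/5 4/5 0; -4/5 3/5 0; 0 0 1]
T2·T1 = [3/5 4/5 0; 4/5 -3/5 0; 0 0 1]
T3·…·T1 = [3/5 4/5 0; -4/5 3/5 0; 0 0 1]
T4·…·T1 = [3/5 4/5 0; 4/5 -3/5 0; 0 0 1]
T5·…·T1 = [-7/25 24/25 0; 24/25 7/25 0; 0 0 1]
det M = -1; M⁻¹ = [-7/25 24/25 0; 24/25 7/25 0; 0 0 1]
M⁻¹ · (-44/25, 274/75)ᵀ = (4, -2/3)ᵀ

p = (4, -2/3)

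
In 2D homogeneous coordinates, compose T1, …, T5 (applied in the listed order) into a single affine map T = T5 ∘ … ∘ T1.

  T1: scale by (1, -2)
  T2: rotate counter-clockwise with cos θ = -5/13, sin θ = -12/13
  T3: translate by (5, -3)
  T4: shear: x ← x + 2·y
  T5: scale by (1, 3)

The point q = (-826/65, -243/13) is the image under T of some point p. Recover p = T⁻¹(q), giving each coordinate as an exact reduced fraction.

T1 = [1 0 0; 0 -2 0; 0 0 1]
T2·T1 = [-5/13 -24/13 0; -12/13 10/13 0; 0 0 1]
T3·…·T1 = [-5/13 -24/13 5; -12/13 10/13 -3; 0 0 1]
T4·…·T1 = [-29/13 -4/13 -1; -12/13 10/13 -3; 0 0 1]
T5·…·T1 = [-29/13 -4/13 -1; -36/13 30/13 -9; 0 0 1]
det M = -6; M⁻¹ = [-5/13 -2/39 -11/13; -6/13 29/78 75/26; 0 0 1]
M⁻¹ · (-826/65, -243/13)ᵀ = (5, 9/5)ᵀ

p = (5, 9/5)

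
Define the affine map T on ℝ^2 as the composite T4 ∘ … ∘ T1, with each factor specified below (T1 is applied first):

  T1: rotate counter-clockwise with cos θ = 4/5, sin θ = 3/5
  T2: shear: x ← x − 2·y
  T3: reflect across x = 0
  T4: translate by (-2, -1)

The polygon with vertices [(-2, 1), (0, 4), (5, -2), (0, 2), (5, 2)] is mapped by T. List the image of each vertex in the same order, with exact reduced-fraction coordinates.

image vertices: (-3/5, -7/5), (34/5, 11/5), (-22/5, 2/5), (12/5, 3/5), (22/5, 18/5)

T1 rotate counter-clockwise with cos θ = 4/5, sin θ = 3/5: (-2, 1) → (-11/5, -2/5); (0, 4) → (-12/5, 16/5); (5, -2) → (26/5, 7/5); (0, 2) → (-6/5, 8/5); (5, 2) → (14/5, 23/5)
T2 shear: x ← x − 2·y: (-11/5, -2/5) → (-7/5, -2/5); (-12/5, 16/5) → (-44/5, 16/5); (26/5, 7/5) → (12/5, 7/5); (-6/5, 8/5) → (-22/5, 8/5); (14/5, 23/5) → (-32/5, 23/5)
T3 reflect across x = 0: (-7/5, -2/5) → (7/5, -2/5); (-44/5, 16/5) → (44/5, 16/5); (12/5, 7/5) → (-12/5, 7/5); (-22/5, 8/5) → (22/5, 8/5); (-32/5, 23/5) → (32/5, 23/5)
T4 translate by (-2, -1): (7/5, -2/5) → (-3/5, -7/5); (44/5, 16/5) → (34/5, 11/5); (-12/5, 7/5) → (-22/5, 2/5); (22/5, 8/5) → (12/5, 3/5); (32/5, 23/5) → (22/5, 18/5)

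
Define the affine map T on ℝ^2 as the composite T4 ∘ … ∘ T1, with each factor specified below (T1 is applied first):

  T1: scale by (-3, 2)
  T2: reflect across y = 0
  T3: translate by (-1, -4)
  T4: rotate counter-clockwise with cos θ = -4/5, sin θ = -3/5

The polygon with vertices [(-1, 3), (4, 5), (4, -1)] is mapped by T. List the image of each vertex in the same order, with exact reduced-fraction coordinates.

image vertices: (-38/5, 34/5), (2, 19), (46/5, 47/5)

T1 scale by (-3, 2): (-1, 3) → (3, 6); (4, 5) → (-12, 10); (4, -1) → (-12, -2)
T2 reflect across y = 0: (3, 6) → (3, -6); (-12, 10) → (-12, -10); (-12, -2) → (-12, 2)
T3 translate by (-1, -4): (3, -6) → (2, -10); (-12, -10) → (-13, -14); (-12, 2) → (-13, -2)
T4 rotate counter-clockwise with cos θ = -4/5, sin θ = -3/5: (2, -10) → (-38/5, 34/5); (-13, -14) → (2, 19); (-13, -2) → (46/5, 47/5)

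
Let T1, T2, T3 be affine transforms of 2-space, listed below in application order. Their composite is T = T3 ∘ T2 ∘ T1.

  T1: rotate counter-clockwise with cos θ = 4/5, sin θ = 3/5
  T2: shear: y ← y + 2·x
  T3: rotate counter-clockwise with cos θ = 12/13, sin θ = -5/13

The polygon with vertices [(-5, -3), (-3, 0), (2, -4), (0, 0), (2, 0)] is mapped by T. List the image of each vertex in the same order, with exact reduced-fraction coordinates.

image vertices: (-29/5, -41/5), (-309/65, -336/65), (6, 4), (0, 0), (206/65, 224/65)

T1 rotate counter-clockwise with cos θ = 4/5, sin θ = 3/5: (-5, -3) → (-11/5, -27/5); (-3, 0) → (-12/5, -9/5); (2, -4) → (4, -2); (0, 0) → (0, 0); (2, 0) → (8/5, 6/5)
T2 shear: y ← y + 2·x: (-11/5, -27/5) → (-11/5, -49/5); (-12/5, -9/5) → (-12/5, -33/5); (4, -2) → (4, 6); (0, 0) → (0, 0); (8/5, 6/5) → (8/5, 22/5)
T3 rotate counter-clockwise with cos θ = 12/13, sin θ = -5/13: (-11/5, -49/5) → (-29/5, -41/5); (-12/5, -33/5) → (-309/65, -336/65); (4, 6) → (6, 4); (0, 0) → (0, 0); (8/5, 22/5) → (206/65, 224/65)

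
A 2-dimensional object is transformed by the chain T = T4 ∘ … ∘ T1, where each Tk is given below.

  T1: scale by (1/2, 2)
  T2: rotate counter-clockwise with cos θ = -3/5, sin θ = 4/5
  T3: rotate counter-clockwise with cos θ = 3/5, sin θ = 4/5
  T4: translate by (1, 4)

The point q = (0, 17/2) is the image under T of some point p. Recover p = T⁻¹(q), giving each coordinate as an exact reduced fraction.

T1 = [1/2 0 0; 0 2 0; 0 0 1]
T2·T1 = [-3/10 -8/5 0; 2/5 -6/5 0; 0 0 1]
T3·…·T1 = [-1/2 0 0; 0 -2 0; 0 0 1]
T4·…·T1 = [-1/2 0 1; 0 -2 4; 0 0 1]
det M = 1; M⁻¹ = [-2 0 2; 0 -1/2 2; 0 0 1]
M⁻¹ · (0, 17/2)ᵀ = (2, -9/4)ᵀ

p = (2, -9/4)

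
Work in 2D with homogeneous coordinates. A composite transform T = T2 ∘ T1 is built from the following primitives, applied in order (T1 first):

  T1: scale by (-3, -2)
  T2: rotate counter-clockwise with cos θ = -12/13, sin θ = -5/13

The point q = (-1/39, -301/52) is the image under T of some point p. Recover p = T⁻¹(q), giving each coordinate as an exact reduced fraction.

p = (-3/4, -8/3)

T1 = [-3 0 0; 0 -2 0; 0 0 1]
T2·T1 = [36/13 -10/13 0; 15/13 24/13 0; 0 0 1]
det M = 6; M⁻¹ = [4/13 5/39 0; -5/26 6/13 0; 0 0 1]
M⁻¹ · (-1/39, -301/52)ᵀ = (-3/4, -8/3)ᵀ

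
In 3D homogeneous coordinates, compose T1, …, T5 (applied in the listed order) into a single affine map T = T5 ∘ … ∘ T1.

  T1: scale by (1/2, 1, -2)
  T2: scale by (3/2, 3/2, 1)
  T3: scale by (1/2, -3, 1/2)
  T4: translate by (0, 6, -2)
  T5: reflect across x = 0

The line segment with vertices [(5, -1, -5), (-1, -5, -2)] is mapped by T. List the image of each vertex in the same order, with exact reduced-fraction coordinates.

T1 scale by (1/2, 1, -2): (5, -1, -5) → (5/2, -1, 10); (-1, -5, -2) → (-1/2, -5, 4)
T2 scale by (3/2, 3/2, 1): (5/2, -1, 10) → (15/4, -3/2, 10); (-1/2, -5, 4) → (-3/4, -15/2, 4)
T3 scale by (1/2, -3, 1/2): (15/4, -3/2, 10) → (15/8, 9/2, 5); (-3/4, -15/2, 4) → (-3/8, 45/2, 2)
T4 translate by (0, 6, -2): (15/8, 9/2, 5) → (15/8, 21/2, 3); (-3/8, 45/2, 2) → (-3/8, 57/2, 0)
T5 reflect across x = 0: (15/8, 21/2, 3) → (-15/8, 21/2, 3); (-3/8, 57/2, 0) → (3/8, 57/2, 0)

image vertices: (-15/8, 21/2, 3), (3/8, 57/2, 0)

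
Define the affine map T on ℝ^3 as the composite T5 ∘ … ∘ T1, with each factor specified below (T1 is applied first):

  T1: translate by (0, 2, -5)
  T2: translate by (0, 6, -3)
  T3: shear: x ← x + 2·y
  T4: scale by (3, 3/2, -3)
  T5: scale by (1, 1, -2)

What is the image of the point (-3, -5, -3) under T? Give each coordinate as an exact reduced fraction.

T1 translate by (0, 2, -5): (-3, -5, -3) → (-3, -3, -8)
T2 translate by (0, 6, -3): (-3, -3, -8) → (-3, 3, -11)
T3 shear: x ← x + 2·y: (-3, 3, -11) → (3, 3, -11)
T4 scale by (3, 3/2, -3): (3, 3, -11) → (9, 9/2, 33)
T5 scale by (1, 1, -2): (9, 9/2, 33) → (9, 9/2, -66)

T(p) = (9, 9/2, -66)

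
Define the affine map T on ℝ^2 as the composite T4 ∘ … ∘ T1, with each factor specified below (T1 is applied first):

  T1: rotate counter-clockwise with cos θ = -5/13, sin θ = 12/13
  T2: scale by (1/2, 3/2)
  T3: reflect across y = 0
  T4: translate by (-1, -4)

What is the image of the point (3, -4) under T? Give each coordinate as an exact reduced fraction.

T(p) = (7/26, -136/13)

T1 rotate counter-clockwise with cos θ = -5/13, sin θ = 12/13: (3, -4) → (33/13, 56/13)
T2 scale by (1/2, 3/2): (33/13, 56/13) → (33/26, 84/13)
T3 reflect across y = 0: (33/26, 84/13) → (33/26, -84/13)
T4 translate by (-1, -4): (33/26, -84/13) → (7/26, -136/13)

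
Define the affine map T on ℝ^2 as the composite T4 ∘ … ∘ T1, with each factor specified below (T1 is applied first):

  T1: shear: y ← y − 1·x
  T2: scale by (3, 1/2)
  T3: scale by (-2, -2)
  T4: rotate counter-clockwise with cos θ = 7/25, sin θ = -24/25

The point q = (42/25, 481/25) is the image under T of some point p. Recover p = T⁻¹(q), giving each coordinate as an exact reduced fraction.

p = (3, -4)

T1 = [1 0 0; -1 1 0; 0 0 1]
T2·T1 = [3 0 0; -1/2 1/2 0; 0 0 1]
T3·…·T1 = [-6 0 0; 1 -1 0; 0 0 1]
T4·…·T1 = [-18/25 -24/25 0; 151/25 -7/25 0; 0 0 1]
det M = 6; M⁻¹ = [-7/150 4/25 0; -151/150 -3/25 0; 0 0 1]
M⁻¹ · (42/25, 481/25)ᵀ = (3, -4)ᵀ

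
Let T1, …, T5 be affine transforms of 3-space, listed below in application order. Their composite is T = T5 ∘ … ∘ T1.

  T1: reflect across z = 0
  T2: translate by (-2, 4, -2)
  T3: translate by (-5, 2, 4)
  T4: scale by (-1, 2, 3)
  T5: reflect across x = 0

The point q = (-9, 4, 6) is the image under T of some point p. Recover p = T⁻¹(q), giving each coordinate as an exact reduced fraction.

T1 = [1 0 0 0; 0 1 0 0; 0 0 -1 0; 0 0 0 1]
T2·T1 = [1 0 0 -2; 0 1 0 4; 0 0 -1 -2; 0 0 0 1]
T3·…·T1 = [1 0 0 -7; 0 1 0 6; 0 0 -1 2; 0 0 0 1]
T4·…·T1 = [-1 0 0 7; 0 2 0 12; 0 0 -3 6; 0 0 0 1]
T5·…·T1 = [1 0 0 -7; 0 2 0 12; 0 0 -3 6; 0 0 0 1]
det M = -6; M⁻¹ = [1 0 0 7; 0 1/2 0 -6; 0 0 -1/3 2; 0 0 0 1]
M⁻¹ · (-9, 4, 6)ᵀ = (-2, -4, 0)ᵀ

p = (-2, -4, 0)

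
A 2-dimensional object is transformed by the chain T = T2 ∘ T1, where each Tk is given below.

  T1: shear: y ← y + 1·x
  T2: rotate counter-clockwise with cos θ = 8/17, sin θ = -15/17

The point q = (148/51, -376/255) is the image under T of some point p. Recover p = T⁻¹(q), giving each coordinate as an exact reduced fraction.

p = (8/3, -4/5)

T1 = [1 0 0; 1 1 0; 0 0 1]
T2·T1 = [23/17 15/17 0; -7/17 8/17 0; 0 0 1]
det M = 1; M⁻¹ = [8/17 -15/17 0; 7/17 23/17 0; 0 0 1]
M⁻¹ · (148/51, -376/255)ᵀ = (8/3, -4/5)ᵀ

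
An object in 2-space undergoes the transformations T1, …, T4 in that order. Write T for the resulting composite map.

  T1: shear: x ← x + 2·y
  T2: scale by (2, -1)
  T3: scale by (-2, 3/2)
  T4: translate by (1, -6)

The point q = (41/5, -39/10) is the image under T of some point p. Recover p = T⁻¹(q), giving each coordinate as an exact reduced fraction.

p = (1, -7/5)

T1 = [1 2 0; 0 1 0; 0 0 1]
T2·T1 = [2 4 0; 0 -1 0; 0 0 1]
T3·…·T1 = [-4 -8 0; 0 -3/2 0; 0 0 1]
T4·…·T1 = [-4 -8 1; 0 -3/2 -6; 0 0 1]
det M = 6; M⁻¹ = [-1/4 4/3 33/4; 0 -2/3 -4; 0 0 1]
M⁻¹ · (41/5, -39/10)ᵀ = (1, -7/5)ᵀ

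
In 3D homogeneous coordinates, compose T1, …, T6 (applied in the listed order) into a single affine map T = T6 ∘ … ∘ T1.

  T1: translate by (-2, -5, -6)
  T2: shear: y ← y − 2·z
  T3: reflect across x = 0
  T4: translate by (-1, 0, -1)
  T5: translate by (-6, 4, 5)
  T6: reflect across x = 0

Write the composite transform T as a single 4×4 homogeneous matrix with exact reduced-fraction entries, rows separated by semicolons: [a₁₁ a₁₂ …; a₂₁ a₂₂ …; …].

T = [1 0 0 5; 0 1 -2 11; 0 0 1 -2; 0 0 0 1]

T1 = [1 0 0 -2; 0 1 0 -5; 0 0 1 -6; 0 0 0 1]
T2·T1 = [1 0 0 -2; 0 1 -2 7; 0 0 1 -6; 0 0 0 1]
T3·…·T1 = [-1 0 0 2; 0 1 -2 7; 0 0 1 -6; 0 0 0 1]
T4·…·T1 = [-1 0 0 1; 0 1 -2 7; 0 0 1 -7; 0 0 0 1]
T5·…·T1 = [-1 0 0 -5; 0 1 -2 11; 0 0 1 -2; 0 0 0 1]
T6·…·T1 = [1 0 0 5; 0 1 -2 11; 0 0 1 -2; 0 0 0 1]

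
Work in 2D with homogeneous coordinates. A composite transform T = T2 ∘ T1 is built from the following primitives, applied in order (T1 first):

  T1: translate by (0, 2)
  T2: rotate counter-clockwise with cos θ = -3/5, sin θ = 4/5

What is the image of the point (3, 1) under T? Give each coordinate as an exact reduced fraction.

T1 translate by (0, 2): (3, 1) → (3, 3)
T2 rotate counter-clockwise with cos θ = -3/5, sin θ = 4/5: (3, 3) → (-21/5, 3/5)

T(p) = (-21/5, 3/5)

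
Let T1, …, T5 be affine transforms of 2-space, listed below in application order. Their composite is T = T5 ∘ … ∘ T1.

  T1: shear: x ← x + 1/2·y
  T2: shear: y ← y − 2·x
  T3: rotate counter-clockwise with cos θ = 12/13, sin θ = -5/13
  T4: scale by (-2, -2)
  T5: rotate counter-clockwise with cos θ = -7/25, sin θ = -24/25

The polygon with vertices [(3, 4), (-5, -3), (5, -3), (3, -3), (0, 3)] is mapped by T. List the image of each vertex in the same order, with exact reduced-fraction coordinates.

T1 shear: x ← x + 1/2·y: (3, 4) → (5, 4); (-5, -3) → (-13/2, -3); (5, -3) → (7/2, -3); (3, -3) → (3/2, -3); (0, 3) → (3/2, 3)
T2 shear: y ← y − 2·x: (5, 4) → (5, -6); (-13/2, -3) → (-13/2, 10); (7/2, -3) → (7/2, -10); (3/2, -3) → (3/2, -6); (3/2, 3) → (3/2, 0)
T3 rotate counter-clockwise with cos θ = 12/13, sin θ = -5/13: (5, -6) → (30/13, -97/13); (-13/2, 10) → (-28/13, 305/26); (7/2, -10) → (-8/13, -275/26); (3/2, -6) → (-12/13, -159/26); (3/2, 0) → (18/13, -15/26)
T4 scale by (-2, -2): (30/13, -97/13) → (-60/13, 194/13); (-28/13, 305/26) → (56/13, -305/13); (-8/13, -275/26) → (16/13, 275/13); (-12/13, -159/26) → (24/13, 159/13); (18/13, -15/26) → (-36/13, 15/13)
T5 rotate counter-clockwise with cos θ = -7/25, sin θ = -24/25: (-60/13, 194/13) → (5076/325, 82/325); (56/13, -305/13) → (-7712/325, 791/325); (16/13, 275/13) → (6488/325, -2309/325); (24/13, 159/13) → (3648/325, -1689/325); (-36/13, 15/13) → (612/325, 759/325)

image vertices: (5076/325, 82/325), (-7712/325, 791/325), (6488/325, -2309/325), (3648/325, -1689/325), (612/325, 759/325)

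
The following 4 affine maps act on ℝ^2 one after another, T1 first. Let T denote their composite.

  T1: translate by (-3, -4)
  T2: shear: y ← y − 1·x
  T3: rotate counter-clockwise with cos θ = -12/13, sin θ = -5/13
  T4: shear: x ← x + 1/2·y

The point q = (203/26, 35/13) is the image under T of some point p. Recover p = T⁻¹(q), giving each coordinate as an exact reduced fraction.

p = (-4, -3)

T1 = [1 0 -3; 0 1 -4; 0 0 1]
T2·T1 = [1 0 -3; -1 1 -1; 0 0 1]
T3·…·T1 = [-17/13 5/13 31/13; 7/13 -12/13 27/13; 0 0 1]
T4·…·T1 = [-27/26 -1/13 89/26; 7/13 -12/13 27/13; 0 0 1]
det M = 1; M⁻¹ = [-12/13 1/13 3; -7/13 -27/26 4; 0 0 1]
M⁻¹ · (203/26, 35/13)ᵀ = (-4, -3)ᵀ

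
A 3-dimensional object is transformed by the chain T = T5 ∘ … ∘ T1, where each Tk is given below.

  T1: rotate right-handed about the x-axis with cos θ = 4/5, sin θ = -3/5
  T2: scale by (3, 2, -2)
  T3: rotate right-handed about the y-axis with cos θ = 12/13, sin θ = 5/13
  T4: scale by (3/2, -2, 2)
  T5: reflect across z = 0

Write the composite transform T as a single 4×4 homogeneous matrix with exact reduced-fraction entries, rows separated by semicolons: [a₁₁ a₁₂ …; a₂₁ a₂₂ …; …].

T = [54/13 9/13 -12/13 0; 0 -16/5 -12/5 0; 30/13 -144/65 192/65 0; 0 0 0 1]

T1 = [1 0 0 0; 0 4/5 3/5 0; 0 -3/5 4/5 0; 0 0 0 1]
T2·T1 = [3 0 0 0; 0 8/5 6/5 0; 0 6/5 -8/5 0; 0 0 0 1]
T3·…·T1 = [36/13 6/13 -8/13 0; 0 8/5 6/5 0; -15/13 72/65 -96/65 0; 0 0 0 1]
T4·…·T1 = [54/13 9/13 -12/13 0; 0 -16/5 -12/5 0; -30/13 144/65 -192/65 0; 0 0 0 1]
T5·…·T1 = [54/13 9/13 -12/13 0; 0 -16/5 -12/5 0; 30/13 -144/65 192/65 0; 0 0 0 1]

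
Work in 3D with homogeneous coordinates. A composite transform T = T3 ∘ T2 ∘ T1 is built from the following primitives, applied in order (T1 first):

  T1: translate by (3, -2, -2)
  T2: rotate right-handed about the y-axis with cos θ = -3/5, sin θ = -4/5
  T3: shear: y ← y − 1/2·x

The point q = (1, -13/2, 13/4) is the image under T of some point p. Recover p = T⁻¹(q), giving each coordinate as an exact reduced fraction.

T1 = [1 0 0 3; 0 1 0 -2; 0 0 1 -2; 0 0 0 1]
T2·T1 = [-3/5 0 -4/5 -1/5; 0 1 0 -2; 4/5 0 -3/5 18/5; 0 0 0 1]
T3·…·T1 = [-3/5 0 -4/5 -1/5; 3/10 1 2/5 -19/10; 4/5 0 -3/5 18/5; 0 0 0 1]
det M = 1; M⁻¹ = [-3/5 0 4/5 -3; 1/2 1 0 2; -4/5 0 -3/5 2; 0 0 0 1]
M⁻¹ · (1, -13/2, 13/4)ᵀ = (-1, -4, -3/4)ᵀ

p = (-1, -4, -3/4)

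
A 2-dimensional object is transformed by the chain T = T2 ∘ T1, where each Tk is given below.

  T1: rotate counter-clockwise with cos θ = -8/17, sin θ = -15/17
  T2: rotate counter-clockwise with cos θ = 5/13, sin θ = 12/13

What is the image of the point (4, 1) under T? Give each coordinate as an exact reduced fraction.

T1 rotate counter-clockwise with cos θ = -8/17, sin θ = -15/17: (4, 1) → (-1, -4)
T2 rotate counter-clockwise with cos θ = 5/13, sin θ = 12/13: (-1, -4) → (43/13, -32/13)

T(p) = (43/13, -32/13)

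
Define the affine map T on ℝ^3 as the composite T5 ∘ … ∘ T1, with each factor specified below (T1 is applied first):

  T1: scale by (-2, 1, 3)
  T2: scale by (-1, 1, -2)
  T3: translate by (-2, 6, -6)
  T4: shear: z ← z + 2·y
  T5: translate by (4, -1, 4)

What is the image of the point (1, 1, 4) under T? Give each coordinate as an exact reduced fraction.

T(p) = (4, 6, -12)

T1 scale by (-2, 1, 3): (1, 1, 4) → (-2, 1, 12)
T2 scale by (-1, 1, -2): (-2, 1, 12) → (2, 1, -24)
T3 translate by (-2, 6, -6): (2, 1, -24) → (0, 7, -30)
T4 shear: z ← z + 2·y: (0, 7, -30) → (0, 7, -16)
T5 translate by (4, -1, 4): (0, 7, -16) → (4, 6, -12)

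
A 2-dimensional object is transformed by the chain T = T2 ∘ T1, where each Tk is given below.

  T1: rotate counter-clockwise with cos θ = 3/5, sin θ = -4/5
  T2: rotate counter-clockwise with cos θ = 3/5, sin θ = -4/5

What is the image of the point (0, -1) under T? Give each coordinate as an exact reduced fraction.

T(p) = (-24/25, 7/25)

T1 rotate counter-clockwise with cos θ = 3/5, sin θ = -4/5: (0, -1) → (-4/5, -3/5)
T2 rotate counter-clockwise with cos θ = 3/5, sin θ = -4/5: (-4/5, -3/5) → (-24/25, 7/25)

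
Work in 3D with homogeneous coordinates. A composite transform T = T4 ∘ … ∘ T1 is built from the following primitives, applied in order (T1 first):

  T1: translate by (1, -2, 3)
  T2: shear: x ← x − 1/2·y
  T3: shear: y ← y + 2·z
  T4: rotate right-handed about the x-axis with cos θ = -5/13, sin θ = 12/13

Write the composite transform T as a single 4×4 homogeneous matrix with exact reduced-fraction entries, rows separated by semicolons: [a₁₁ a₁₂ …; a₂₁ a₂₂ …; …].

T = [1 -1/2 0 2; 0 -5/13 -22/13 -56/13; 0 12/13 19/13 33/13; 0 0 0 1]

T1 = [1 0 0 1; 0 1 0 -2; 0 0 1 3; 0 0 0 1]
T2·T1 = [1 -1/2 0 2; 0 1 0 -2; 0 0 1 3; 0 0 0 1]
T3·…·T1 = [1 -1/2 0 2; 0 1 2 4; 0 0 1 3; 0 0 0 1]
T4·…·T1 = [1 -1/2 0 2; 0 -5/13 -22/13 -56/13; 0 12/13 19/13 33/13; 0 0 0 1]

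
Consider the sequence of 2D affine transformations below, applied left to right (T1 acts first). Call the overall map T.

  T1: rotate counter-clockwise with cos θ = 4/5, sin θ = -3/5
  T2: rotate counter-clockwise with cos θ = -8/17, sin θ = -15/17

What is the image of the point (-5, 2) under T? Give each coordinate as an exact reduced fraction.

T1 rotate counter-clockwise with cos θ = 4/5, sin θ = -3/5: (-5, 2) → (-14/5, 23/5)
T2 rotate counter-clockwise with cos θ = -8/17, sin θ = -15/17: (-14/5, 23/5) → (457/85, 26/85)

T(p) = (457/85, 26/85)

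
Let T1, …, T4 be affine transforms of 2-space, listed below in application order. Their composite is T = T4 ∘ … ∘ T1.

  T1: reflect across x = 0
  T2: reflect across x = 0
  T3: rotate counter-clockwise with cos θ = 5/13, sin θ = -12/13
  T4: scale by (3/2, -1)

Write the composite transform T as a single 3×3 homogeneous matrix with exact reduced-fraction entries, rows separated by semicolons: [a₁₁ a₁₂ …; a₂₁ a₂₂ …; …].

T1 = [-1 0 0; 0 1 0; 0 0 1]
T2·T1 = [1 0 0; 0 1 0; 0 0 1]
T3·…·T1 = [5/13 12/13 0; -12/13 5/13 0; 0 0 1]
T4·…·T1 = [15/26 18/13 0; 12/13 -5/13 0; 0 0 1]

T = [15/26 18/13 0; 12/13 -5/13 0; 0 0 1]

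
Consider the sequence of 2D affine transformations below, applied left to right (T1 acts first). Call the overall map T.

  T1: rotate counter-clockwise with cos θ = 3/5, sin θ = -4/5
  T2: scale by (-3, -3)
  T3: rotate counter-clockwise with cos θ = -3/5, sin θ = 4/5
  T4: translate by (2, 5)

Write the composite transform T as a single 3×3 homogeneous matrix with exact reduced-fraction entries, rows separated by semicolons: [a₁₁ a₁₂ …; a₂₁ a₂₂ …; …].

T = [-21/25 72/25 2; -72/25 -21/25 5; 0 0 1]

T1 = [3/5 4/5 0; -4/5 3/5 0; 0 0 1]
T2·T1 = [-9/5 -12/5 0; 12/5 -9/5 0; 0 0 1]
T3·…·T1 = [-21/25 72/25 0; -72/25 -21/25 0; 0 0 1]
T4·…·T1 = [-21/25 72/25 2; -72/25 -21/25 5; 0 0 1]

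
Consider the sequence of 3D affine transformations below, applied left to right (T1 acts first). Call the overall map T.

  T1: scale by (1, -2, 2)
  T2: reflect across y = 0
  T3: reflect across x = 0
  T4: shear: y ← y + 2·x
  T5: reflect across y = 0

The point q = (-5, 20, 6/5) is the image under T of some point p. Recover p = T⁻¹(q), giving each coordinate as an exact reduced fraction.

T1 = [1 0 0 0; 0 -2 0 0; 0 0 2 0; 0 0 0 1]
T2·T1 = [1 0 0 0; 0 2 0 0; 0 0 2 0; 0 0 0 1]
T3·…·T1 = [-1 0 0 0; 0 2 0 0; 0 0 2 0; 0 0 0 1]
T4·…·T1 = [-1 0 0 0; -2 2 0 0; 0 0 2 0; 0 0 0 1]
T5·…·T1 = [-1 0 0 0; 2 -2 0 0; 0 0 2 0; 0 0 0 1]
det M = 4; M⁻¹ = [-1 0 0 0; -1 -1/2 0 0; 0 0 1/2 0; 0 0 0 1]
M⁻¹ · (-5, 20, 6/5)ᵀ = (5, -5, 3/5)ᵀ

p = (5, -5, 3/5)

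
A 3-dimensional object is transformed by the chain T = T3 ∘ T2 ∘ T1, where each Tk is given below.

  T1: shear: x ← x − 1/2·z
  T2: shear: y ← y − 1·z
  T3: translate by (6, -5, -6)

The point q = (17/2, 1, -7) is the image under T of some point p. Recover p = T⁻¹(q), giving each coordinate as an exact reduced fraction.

p = (2, 5, -1)

T1 = [1 0 -1/2 0; 0 1 0 0; 0 0 1 0; 0 0 0 1]
T2·T1 = [1 0 -1/2 0; 0 1 -1 0; 0 0 1 0; 0 0 0 1]
T3·…·T1 = [1 0 -1/2 6; 0 1 -1 -5; 0 0 1 -6; 0 0 0 1]
det M = 1; M⁻¹ = [1 0 1/2 -3; 0 1 1 11; 0 0 1 6; 0 0 0 1]
M⁻¹ · (17/2, 1, -7)ᵀ = (2, 5, -1)ᵀ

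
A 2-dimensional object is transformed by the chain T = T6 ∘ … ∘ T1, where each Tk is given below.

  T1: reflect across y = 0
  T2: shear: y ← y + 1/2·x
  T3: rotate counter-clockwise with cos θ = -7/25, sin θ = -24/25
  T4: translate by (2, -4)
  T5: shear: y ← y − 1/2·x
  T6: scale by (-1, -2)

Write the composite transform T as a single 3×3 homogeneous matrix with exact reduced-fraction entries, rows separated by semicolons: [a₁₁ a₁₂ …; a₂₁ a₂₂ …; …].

T = [-1/5 24/25 -2; 12/5 -38/25 10; 0 0 1]

T1 = [1 0 0; 0 -1 0; 0 0 1]
T2·T1 = [1 0 0; 1/2 -1 0; 0 0 1]
T3·…·T1 = [1/5 -24/25 0; -11/10 7/25 0; 0 0 1]
T4·…·T1 = [1/5 -24/25 2; -11/10 7/25 -4; 0 0 1]
T5·…·T1 = [1/5 -24/25 2; -6/5 19/25 -5; 0 0 1]
T6·…·T1 = [-1/5 24/25 -2; 12/5 -38/25 10; 0 0 1]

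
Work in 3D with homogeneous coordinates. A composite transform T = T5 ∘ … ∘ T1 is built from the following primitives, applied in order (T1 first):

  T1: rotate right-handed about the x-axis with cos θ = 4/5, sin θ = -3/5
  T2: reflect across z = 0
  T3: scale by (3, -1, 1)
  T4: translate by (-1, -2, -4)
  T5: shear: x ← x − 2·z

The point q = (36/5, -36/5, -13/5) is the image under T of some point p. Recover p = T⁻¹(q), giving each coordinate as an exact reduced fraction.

T1 = [1 0 0 0; 0 4/5 3/5 0; 0 -3/5 4/5 0; 0 0 0 1]
T2·T1 = [1 0 0 0; 0 4/5 3/5 0; 0 3/5 -4/5 0; 0 0 0 1]
T3·…·T1 = [3 0 0 0; 0 -4/5 -3/5 0; 0 3/5 -4/5 0; 0 0 0 1]
T4·…·T1 = [3 0 0 -1; 0 -4/5 -3/5 -2; 0 3/5 -4/5 -4; 0 0 0 1]
T5·…·T1 = [3 -6/5 8/5 7; 0 -4/5 -3/5 -2; 0 3/5 -4/5 -4; 0 0 0 1]
det M = 3; M⁻¹ = [1/3 0 2/3 1/3; 0 -4/5 3/5 4/5; 0 -3/5 -4/5 -22/5; 0 0 0 1]
M⁻¹ · (36/5, -36/5, -13/5)ᵀ = (1, 5, 2)ᵀ

p = (1, 5, 2)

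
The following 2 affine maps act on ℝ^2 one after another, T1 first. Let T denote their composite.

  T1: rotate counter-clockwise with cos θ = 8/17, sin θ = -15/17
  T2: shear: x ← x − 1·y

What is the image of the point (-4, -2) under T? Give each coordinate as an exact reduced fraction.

T1 rotate counter-clockwise with cos θ = 8/17, sin θ = -15/17: (-4, -2) → (-62/17, 44/17)
T2 shear: x ← x − 1·y: (-62/17, 44/17) → (-106/17, 44/17)

T(p) = (-106/17, 44/17)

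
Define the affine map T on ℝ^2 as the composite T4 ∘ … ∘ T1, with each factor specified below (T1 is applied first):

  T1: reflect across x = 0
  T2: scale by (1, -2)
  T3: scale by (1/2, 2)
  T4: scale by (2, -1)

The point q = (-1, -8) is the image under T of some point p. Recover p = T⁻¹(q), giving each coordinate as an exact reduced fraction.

T1 = [-1 0 0; 0 1 0; 0 0 1]
T2·T1 = [-1 0 0; 0 -2 0; 0 0 1]
T3·…·T1 = [-1/2 0 0; 0 -4 0; 0 0 1]
T4·…·T1 = [-1 0 0; 0 4 0; 0 0 1]
det M = -4; M⁻¹ = [-1 0 0; 0 1/4 0; 0 0 1]
M⁻¹ · (-1, -8)ᵀ = (1, -2)ᵀ

p = (1, -2)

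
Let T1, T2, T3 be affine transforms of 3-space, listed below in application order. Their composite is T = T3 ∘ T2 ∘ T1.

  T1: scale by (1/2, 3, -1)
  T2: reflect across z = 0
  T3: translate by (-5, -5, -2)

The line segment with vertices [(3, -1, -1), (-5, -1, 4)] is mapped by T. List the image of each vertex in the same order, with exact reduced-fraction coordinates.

image vertices: (-7/2, -8, -3), (-15/2, -8, 2)

T1 scale by (1/2, 3, -1): (3, -1, -1) → (3/2, -3, 1); (-5, -1, 4) → (-5/2, -3, -4)
T2 reflect across z = 0: (3/2, -3, 1) → (3/2, -3, -1); (-5/2, -3, -4) → (-5/2, -3, 4)
T3 translate by (-5, -5, -2): (3/2, -3, -1) → (-7/2, -8, -3); (-5/2, -3, 4) → (-15/2, -8, 2)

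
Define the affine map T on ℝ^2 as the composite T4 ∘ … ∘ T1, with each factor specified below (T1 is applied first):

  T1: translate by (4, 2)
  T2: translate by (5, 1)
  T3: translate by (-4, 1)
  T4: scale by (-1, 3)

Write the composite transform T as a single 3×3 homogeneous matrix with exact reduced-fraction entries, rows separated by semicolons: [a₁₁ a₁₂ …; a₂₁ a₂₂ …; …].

T = [-1 0 -5; 0 3 12; 0 0 1]

T1 = [1 0 4; 0 1 2; 0 0 1]
T2·T1 = [1 0 9; 0 1 3; 0 0 1]
T3·…·T1 = [1 0 5; 0 1 4; 0 0 1]
T4·…·T1 = [-1 0 -5; 0 3 12; 0 0 1]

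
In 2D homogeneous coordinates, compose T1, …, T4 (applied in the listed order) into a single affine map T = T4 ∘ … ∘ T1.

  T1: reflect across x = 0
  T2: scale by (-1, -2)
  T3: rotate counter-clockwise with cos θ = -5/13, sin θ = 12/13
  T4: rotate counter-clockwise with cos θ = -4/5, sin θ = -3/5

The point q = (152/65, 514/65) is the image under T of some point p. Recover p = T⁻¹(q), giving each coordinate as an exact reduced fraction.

T1 = [-1 0 0; 0 1 0; 0 0 1]
T2·T1 = [1 0 0; 0 -2 0; 0 0 1]
T3·…·T1 = [-5/13 24/13 0; 12/13 10/13 0; 0 0 1]
T4·…·T1 = [56/65 -66/65 0; -33/65 -112/65 0; 0 0 1]
det M = -2; M⁻¹ = [56/65 -33/65 0; -33/130 -28/65 0; 0 0 1]
M⁻¹ · (152/65, 514/65)ᵀ = (-2, -4)ᵀ

p = (-2, -4)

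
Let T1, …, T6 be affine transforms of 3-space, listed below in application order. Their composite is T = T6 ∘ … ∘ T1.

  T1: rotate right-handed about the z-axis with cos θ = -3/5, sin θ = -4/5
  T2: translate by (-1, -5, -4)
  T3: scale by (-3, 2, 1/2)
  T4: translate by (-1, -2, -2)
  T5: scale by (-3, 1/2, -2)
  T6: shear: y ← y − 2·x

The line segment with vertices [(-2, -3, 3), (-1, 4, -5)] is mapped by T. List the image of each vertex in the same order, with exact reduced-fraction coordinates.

image vertices: (-84/5, 31, 5), (141/5, -64, 13)

T1 rotate right-handed about the z-axis with cos θ = -3/5, sin θ = -4/5: (-2, -3, 3) → (-6/5, 17/5, 3); (-1, 4, -5) → (19/5, -8/5, -5)
T2 translate by (-1, -5, -4): (-6/5, 17/5, 3) → (-11/5, -8/5, -1); (19/5, -8/5, -5) → (14/5, -33/5, -9)
T3 scale by (-3, 2, 1/2): (-11/5, -8/5, -1) → (33/5, -16/5, -1/2); (14/5, -33/5, -9) → (-42/5, -66/5, -9/2)
T4 translate by (-1, -2, -2): (33/5, -16/5, -1/2) → (28/5, -26/5, -5/2); (-42/5, -66/5, -9/2) → (-47/5, -76/5, -13/2)
T5 scale by (-3, 1/2, -2): (28/5, -26/5, -5/2) → (-84/5, -13/5, 5); (-47/5, -76/5, -13/2) → (141/5, -38/5, 13)
T6 shear: y ← y − 2·x: (-84/5, -13/5, 5) → (-84/5, 31, 5); (141/5, -38/5, 13) → (141/5, -64, 13)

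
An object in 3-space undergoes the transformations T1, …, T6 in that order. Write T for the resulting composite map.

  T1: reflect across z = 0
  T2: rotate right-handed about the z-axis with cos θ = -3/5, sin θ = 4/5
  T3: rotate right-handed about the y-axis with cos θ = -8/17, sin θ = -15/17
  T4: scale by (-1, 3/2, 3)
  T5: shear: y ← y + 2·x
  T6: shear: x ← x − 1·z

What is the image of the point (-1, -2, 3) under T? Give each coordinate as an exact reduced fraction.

T1 reflect across z = 0: (-1, -2, 3) → (-1, -2, -3)
T2 rotate right-handed about the z-axis with cos θ = -3/5, sin θ = 4/5: (-1, -2, -3) → (11/5, 2/5, -3)
T3 rotate right-handed about the y-axis with cos θ = -8/17, sin θ = -15/17: (11/5, 2/5, -3) → (137/85, 2/5, 57/17)
T4 scale by (-1, 3/2, 3): (137/85, 2/5, 57/17) → (-137/85, 3/5, 171/17)
T5 shear: y ← y + 2·x: (-137/85, 3/5, 171/17) → (-137/85, -223/85, 171/17)
T6 shear: x ← x − 1·z: (-137/85, -223/85, 171/17) → (-992/85, -223/85, 171/17)

T(p) = (-992/85, -223/85, 171/17)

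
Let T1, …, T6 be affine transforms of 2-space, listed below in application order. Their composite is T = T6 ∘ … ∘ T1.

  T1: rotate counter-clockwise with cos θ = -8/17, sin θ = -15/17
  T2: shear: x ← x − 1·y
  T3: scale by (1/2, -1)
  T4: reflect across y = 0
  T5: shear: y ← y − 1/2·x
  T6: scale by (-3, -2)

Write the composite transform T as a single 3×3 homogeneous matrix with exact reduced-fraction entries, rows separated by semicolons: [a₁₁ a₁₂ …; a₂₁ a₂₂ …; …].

T1 = [-8/17 15/17 0; -15/17 -8/17 0; 0 0 1]
T2·T1 = [7/17 23/17 0; -15/17 -8/17 0; 0 0 1]
T3·…·T1 = [7/34 23/34 0; 15/17 8/17 0; 0 0 1]
T4·…·T1 = [7/34 23/34 0; -15/17 -8/17 0; 0 0 1]
T5·…·T1 = [7/34 23/34 0; -67/68 -55/68 0; 0 0 1]
T6·…·T1 = [-21/34 -69/34 0; 67/34 55/34 0; 0 0 1]

T = [-21/34 -69/34 0; 67/34 55/34 0; 0 0 1]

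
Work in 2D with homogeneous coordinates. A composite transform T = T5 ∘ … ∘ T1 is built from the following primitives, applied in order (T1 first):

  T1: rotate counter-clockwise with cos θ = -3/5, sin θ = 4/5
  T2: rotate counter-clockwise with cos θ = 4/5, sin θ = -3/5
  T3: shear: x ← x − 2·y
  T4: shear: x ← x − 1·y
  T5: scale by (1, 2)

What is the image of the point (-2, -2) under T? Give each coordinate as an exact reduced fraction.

T(p) = (8, -4)

T1 rotate counter-clockwise with cos θ = -3/5, sin θ = 4/5: (-2, -2) → (14/5, -2/5)
T2 rotate counter-clockwise with cos θ = 4/5, sin θ = -3/5: (14/5, -2/5) → (2, -2)
T3 shear: x ← x − 2·y: (2, -2) → (6, -2)
T4 shear: x ← x − 1·y: (6, -2) → (8, -2)
T5 scale by (1, 2): (8, -2) → (8, -4)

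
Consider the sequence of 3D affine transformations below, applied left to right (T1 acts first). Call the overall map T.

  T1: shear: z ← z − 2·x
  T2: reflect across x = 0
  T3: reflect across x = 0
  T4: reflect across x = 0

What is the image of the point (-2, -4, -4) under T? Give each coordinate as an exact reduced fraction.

T1 shear: z ← z − 2·x: (-2, -4, -4) → (-2, -4, 0)
T2 reflect across x = 0: (-2, -4, 0) → (2, -4, 0)
T3 reflect across x = 0: (2, -4, 0) → (-2, -4, 0)
T4 reflect across x = 0: (-2, -4, 0) → (2, -4, 0)

T(p) = (2, -4, 0)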